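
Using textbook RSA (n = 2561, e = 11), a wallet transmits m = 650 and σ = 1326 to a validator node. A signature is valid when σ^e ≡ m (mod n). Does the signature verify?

σ^2 ≡ 1326^2 = 1758276 ≡ 1430
σ^4 ≡ 1430^2 = 2044900 ≡ 1222
σ^8 ≡ 1222^2 = 1493284 ≡ 221
11 = 8 + 2 + 1, so σ^11 ≡ 221·1430·1326 ≡ 1911 (mod 2561)
The recovered value 1911 does not match the digest 650.

does not verify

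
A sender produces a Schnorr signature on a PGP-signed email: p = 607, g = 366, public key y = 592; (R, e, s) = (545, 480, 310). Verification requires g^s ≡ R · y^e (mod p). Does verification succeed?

passes

g^s mod p:
366^2 = 133956 ≡ 416
366^4 ≡ 416^2 = 173056 ≡ 61
366^8 ≡ 61^2 = 3721 ≡ 79
366^16 ≡ 79^2 = 6241 ≡ 171
366^32 ≡ 171^2 = 29241 ≡ 105
366^64 ≡ 105^2 = 11025 ≡ 99
366^128 ≡ 99^2 = 9801 ≡ 89
366^256 ≡ 89^2 = 7921 ≡ 30
310 = 256 + 32 + 16 + 4 + 2, so 366^310 ≡ 30·105·171·61·416 ≡ 91 (mod 607)
R · y^e mod p:
592^2 = 350464 ≡ 225
592^4 ≡ 225^2 = 50625 ≡ 244
592^8 ≡ 244^2 = 59536 ≡ 50
592^16 ≡ 50^2 = 2500 ≡ 72
592^32 ≡ 72^2 = 5184 ≡ 328
592^64 ≡ 328^2 = 107584 ≡ 145
592^128 ≡ 145^2 = 21025 ≡ 387
592^256 ≡ 387^2 = 149769 ≡ 447
480 = 256 + 128 + 64 + 32, so 592^480 ≡ 447·387·145·328 ≡ 537 (mod 607)
545·537 = 292665 ≡ 91 (mod 607)
91 ≡ 91 (mod 607); signature holds.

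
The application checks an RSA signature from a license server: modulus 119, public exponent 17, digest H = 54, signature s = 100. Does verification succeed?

s^2 ≡ 100^2 = 10000 ≡ 4
s^4 ≡ 4^2 = 16
s^8 ≡ 16^2 = 256 ≡ 18
s^16 ≡ 18^2 = 324 ≡ 86
17 = 16 + 1, so s^17 ≡ 86·100 ≡ 32 (mod 119)
32 ≠ 54, so verification fails.

fails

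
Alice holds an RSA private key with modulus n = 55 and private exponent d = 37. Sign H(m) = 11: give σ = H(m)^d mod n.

(H(m))^37 mod 55 = 11

11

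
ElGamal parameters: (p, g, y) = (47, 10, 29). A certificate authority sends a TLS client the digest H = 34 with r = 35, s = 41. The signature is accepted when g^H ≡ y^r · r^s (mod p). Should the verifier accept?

Left side g^H mod p:
10^2 = 100 ≡ 6
10^4 ≡ 6^2 = 36
10^8 ≡ 36^2 = 1296 ≡ 27
10^16 ≡ 27^2 = 729 ≡ 24
10^32 ≡ 24^2 = 576 ≡ 12
34 = 32 + 2, so 10^34 ≡ 12·6 ≡ 25 (mod 47)
Right side y^r · r^s mod p:
29^2 = 841 ≡ 42
29^4 ≡ 42^2 = 1764 ≡ 25
29^8 ≡ 25^2 = 625 ≡ 14
29^16 ≡ 14^2 = 196 ≡ 8
29^32 ≡ 8^2 = 64 ≡ 17
35 = 32 + 2 + 1, so 29^35 ≡ 17·42·29 ≡ 26 (mod 47)
35^2 = 1225 ≡ 3
35^4 ≡ 3^2 = 9
35^8 ≡ 9^2 = 81 ≡ 34
35^16 ≡ 34^2 = 1156 ≡ 28
35^32 ≡ 28^2 = 784 ≡ 32
41 = 32 + 8 + 1, so 35^41 ≡ 32·34·35 ≡ 10 (mod 47)
26·10 = 260 ≡ 25 (mod 47)
25 ≡ 25 (mod 47), so the signature is genuine.

accept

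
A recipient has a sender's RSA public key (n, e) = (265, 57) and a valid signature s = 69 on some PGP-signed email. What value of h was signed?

24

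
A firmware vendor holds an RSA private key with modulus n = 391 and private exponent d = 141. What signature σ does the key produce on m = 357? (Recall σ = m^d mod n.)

Squares mod 391: m^1≡357, m^2≡374, m^4≡289, m^8≡238, m^16≡340, m^32≡255, m^64≡119, m^128≡85
141 = 128 + 8 + 4 + 1, so m^141 ≡ 85·238·289·357 ≡ 119 (mod 391)

119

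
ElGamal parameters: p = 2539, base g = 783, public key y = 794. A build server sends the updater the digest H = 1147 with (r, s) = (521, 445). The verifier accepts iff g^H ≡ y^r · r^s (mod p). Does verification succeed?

Left side g^H mod p:
783^1147 mod 2539 = 773
Right side y^r · r^s mod p:
794^521 mod 2539 = 331
521^445 mod 2539 = 1692
331·1692 = 560052 ≡ 1472 (mod 2539)
773 ≠ 1472, so verification fails.

fails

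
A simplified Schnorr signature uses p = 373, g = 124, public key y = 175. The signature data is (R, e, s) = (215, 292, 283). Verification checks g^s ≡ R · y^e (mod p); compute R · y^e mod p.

175^2 = 30625 ≡ 39
175^4 ≡ 39^2 = 1521 ≡ 29
175^8 ≡ 29^2 = 841 ≡ 95
175^16 ≡ 95^2 = 9025 ≡ 73
175^32 ≡ 73^2 = 5329 ≡ 107
175^64 ≡ 107^2 = 11449 ≡ 259
175^128 ≡ 259^2 = 67081 ≡ 314
175^256 ≡ 314^2 = 98596 ≡ 124
292 = 256 + 32 + 4, so 175^292 ≡ 124·107·29 ≡ 209 (mod 373)
R · y^e ≡ 215·209 = 44935 ≡ 175 (mod 373)

175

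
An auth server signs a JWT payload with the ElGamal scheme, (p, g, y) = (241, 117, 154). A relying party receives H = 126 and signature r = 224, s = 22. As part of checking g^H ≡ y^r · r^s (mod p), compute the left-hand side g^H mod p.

214

117^126 mod 241 = 214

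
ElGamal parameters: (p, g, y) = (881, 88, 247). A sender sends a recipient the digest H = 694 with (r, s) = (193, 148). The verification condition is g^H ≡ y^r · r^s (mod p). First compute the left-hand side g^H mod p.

400

Squares mod 881: 88^1≡88, 88^2≡696, 88^4≡747, 88^8≡336, 88^16≡128, 88^32≡526, 88^64≡42, 88^128≡2, 88^256≡4, 88^512≡16
694 = 512 + 128 + 32 + 16 + 4 + 2, so 88^694 ≡ 16·2·526·128·747·696 ≡ 400 (mod 881)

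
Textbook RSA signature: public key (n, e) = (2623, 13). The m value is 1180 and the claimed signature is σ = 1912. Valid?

yes

Squares mod 2623: σ^1≡1912, σ^2≡1905, σ^4≡1416, σ^8≡1084
13 = 8 + 4 + 1, so σ^13 ≡ 1084·1416·1912 ≡ 1180 (mod 2623)
Since 1180 equals the digest 1180, verification succeeds.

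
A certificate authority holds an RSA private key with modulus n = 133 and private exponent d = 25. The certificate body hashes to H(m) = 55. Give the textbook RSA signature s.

62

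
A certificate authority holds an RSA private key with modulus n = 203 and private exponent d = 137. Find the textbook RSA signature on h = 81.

107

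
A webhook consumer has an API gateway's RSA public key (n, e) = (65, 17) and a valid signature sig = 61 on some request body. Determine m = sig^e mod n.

16

sig^2 ≡ 61^2 = 3721 ≡ 16
sig^4 ≡ 16^2 = 256 ≡ 61
sig^8 ≡ 61^2 = 3721 ≡ 16
sig^16 ≡ 16^2 = 256 ≡ 61
17 = 16 + 1, so sig^17 ≡ 61·61 ≡ 16 (mod 65)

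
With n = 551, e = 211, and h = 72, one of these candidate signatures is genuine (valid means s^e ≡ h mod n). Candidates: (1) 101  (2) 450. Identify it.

2

Candidate 1: 101^211 mod 551 = 479
Candidate 2: 450^211 mod 551 = 72
  → matches h = 72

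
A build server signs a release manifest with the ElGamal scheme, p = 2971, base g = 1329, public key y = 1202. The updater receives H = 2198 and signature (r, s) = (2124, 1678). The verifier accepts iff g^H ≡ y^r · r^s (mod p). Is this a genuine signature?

Left side g^H mod p:
1329^2 = 1766241 ≡ 1467
1329^4 ≡ 1467^2 = 2152089 ≡ 1085
1329^8 ≡ 1085^2 = 1177225 ≡ 709
1329^16 ≡ 709^2 = 502681 ≡ 582
1329^32 ≡ 582^2 = 338724 ≡ 30
1329^64 ≡ 30^2 = 900
1329^128 ≡ 900^2 = 810000 ≡ 1888
1329^256 ≡ 1888^2 = 3564544 ≡ 2315
1329^512 ≡ 2315^2 = 5359225 ≡ 2512
1329^1024 ≡ 2512^2 = 6310144 ≡ 2711
1329^2048 ≡ 2711^2 = 7349521 ≡ 2238
2198 = 2048 + 128 + 16 + 4 + 2, so 1329^2198 ≡ 2238·1888·582·1085·1467 ≡ 938 (mod 2971)
Right side y^r · r^s mod p:
1202^2 = 1444804 ≡ 898
1202^4 ≡ 898^2 = 806404 ≡ 1263
1202^8 ≡ 1263^2 = 1595169 ≡ 2713
1202^16 ≡ 2713^2 = 7360369 ≡ 1202
1202^32 ≡ 1202^2 = 1444804 ≡ 898
1202^64 ≡ 898^2 = 806404 ≡ 1263
1202^128 ≡ 1263^2 = 1595169 ≡ 2713
1202^256 ≡ 2713^2 = 7360369 ≡ 1202
1202^512 ≡ 1202^2 = 1444804 ≡ 898
1202^1024 ≡ 898^2 = 806404 ≡ 1263
1202^2048 ≡ 1263^2 = 1595169 ≡ 2713
2124 = 2048 + 64 + 8 + 4, so 1202^2124 ≡ 2713·1263·2713·1263 ≡ 1839 (mod 2971)
2124^2 = 4511376 ≡ 1398
2124^4 ≡ 1398^2 = 1954404 ≡ 2457
2124^8 ≡ 2457^2 = 6036849 ≡ 2748
2124^16 ≡ 2748^2 = 7551504 ≡ 2193
2124^32 ≡ 2193^2 = 4809249 ≡ 2171
2124^64 ≡ 2171^2 = 4713241 ≡ 1235
2124^128 ≡ 1235^2 = 1525225 ≡ 1102
2124^256 ≡ 1102^2 = 1214404 ≡ 2236
2124^512 ≡ 2236^2 = 4999696 ≡ 2474
2124^1024 ≡ 2474^2 = 6120676 ≡ 416
1678 = 1024 + 512 + 128 + 8 + 4 + 2, so 2124^1678 ≡ 416·2474·1102·2748·2457·1398 ≡ 2503 (mod 2971)
1839·2503 = 4603017 ≡ 938 (mod 2971)
938 ≡ 938 (mod 2971), so the signature is genuine.

genuine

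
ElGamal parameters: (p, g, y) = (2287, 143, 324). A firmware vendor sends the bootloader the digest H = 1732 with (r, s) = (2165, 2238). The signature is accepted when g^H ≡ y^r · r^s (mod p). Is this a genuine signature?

genuine

Left side g^H mod p:
143^2 = 20449 ≡ 2153
143^4 ≡ 2153^2 = 4635409 ≡ 1947
143^8 ≡ 1947^2 = 3790809 ≡ 1250
143^16 ≡ 1250^2 = 1562500 ≡ 479
143^32 ≡ 479^2 = 229441 ≡ 741
143^64 ≡ 741^2 = 549081 ≡ 201
143^128 ≡ 201^2 = 40401 ≡ 1522
143^256 ≡ 1522^2 = 2316484 ≡ 2040
143^512 ≡ 2040^2 = 4161600 ≡ 1547
143^1024 ≡ 1547^2 = 2393209 ≡ 1007
1732 = 1024 + 512 + 128 + 64 + 4, so 143^1732 ≡ 1007·1547·1522·201·1947 ≡ 1687 (mod 2287)
Right side y^r · r^s mod p:
324^2 = 104976 ≡ 2061
324^4 ≡ 2061^2 = 4247721 ≡ 762
324^8 ≡ 762^2 = 580644 ≡ 2033
324^16 ≡ 2033^2 = 4133089 ≡ 480
324^32 ≡ 480^2 = 230400 ≡ 1700
324^64 ≡ 1700^2 = 2890000 ≡ 1519
324^128 ≡ 1519^2 = 2307361 ≡ 2065
324^256 ≡ 2065^2 = 4264225 ≡ 1257
324^512 ≡ 1257^2 = 1580049 ≡ 2019
324^1024 ≡ 2019^2 = 4076361 ≡ 927
324^2048 ≡ 927^2 = 859329 ≡ 1704
2165 = 2048 + 64 + 32 + 16 + 4 + 1, so 324^2165 ≡ 1704·1519·1700·480·762·324 ≡ 1868 (mod 2287)
2165^2 = 4687225 ≡ 1162
2165^4 ≡ 1162^2 = 1350244 ≡ 914
2165^8 ≡ 914^2 = 835396 ≡ 641
2165^16 ≡ 641^2 = 410881 ≡ 1508
2165^32 ≡ 1508^2 = 2274064 ≡ 786
2165^64 ≡ 786^2 = 617796 ≡ 306
2165^128 ≡ 306^2 = 93636 ≡ 2156
2165^256 ≡ 2156^2 = 4648336 ≡ 1152
2165^512 ≡ 1152^2 = 1327104 ≡ 644
2165^1024 ≡ 644^2 = 414736 ≡ 789
2165^2048 ≡ 789^2 = 622521 ≡ 457
2238 = 2048 + 128 + 32 + 16 + 8 + 4 + 2, so 2165^2238 ≡ 457·2156·786·1508·641·914·1162 ≡ 842 (mod 2287)
1868·842 = 1572856 ≡ 1687 (mod 2287)
1687 ≡ 1687 (mod 2287), so the signature is genuine.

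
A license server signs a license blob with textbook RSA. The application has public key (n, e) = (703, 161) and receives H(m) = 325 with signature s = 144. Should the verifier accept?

s^2 ≡ 144^2 = 20736 ≡ 349
s^4 ≡ 349^2 = 121801 ≡ 182
s^8 ≡ 182^2 = 33124 ≡ 83
s^16 ≡ 83^2 = 6889 ≡ 562
s^32 ≡ 562^2 = 315844 ≡ 197
s^64 ≡ 197^2 = 38809 ≡ 144
s^128 ≡ 144^2 = 20736 ≡ 349
161 = 128 + 32 + 1, so s^161 ≡ 349·197·144 ≡ 83 (mod 703)
s^161 mod 703 = 83, but H(m) = 325.

reject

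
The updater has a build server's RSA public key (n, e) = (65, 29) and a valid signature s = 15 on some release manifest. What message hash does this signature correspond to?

s^2 ≡ 15^2 = 225 ≡ 30
s^4 ≡ 30^2 = 900 ≡ 55
s^8 ≡ 55^2 = 3025 ≡ 35
s^16 ≡ 35^2 = 1225 ≡ 55
29 = 16 + 8 + 4 + 1, so s^29 ≡ 55·35·55·15 ≡ 45 (mod 65)

45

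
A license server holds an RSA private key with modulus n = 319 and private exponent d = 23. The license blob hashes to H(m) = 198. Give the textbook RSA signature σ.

(H(m))^2 ≡ 198^2 = 39204 ≡ 286
(H(m))^4 ≡ 286^2 = 81796 ≡ 132
(H(m))^8 ≡ 132^2 = 17424 ≡ 198
(H(m))^16 ≡ 198^2 = 39204 ≡ 286
23 = 16 + 4 + 2 + 1, so (H(m))^23 ≡ 286·132·286·198 ≡ 286 (mod 319)

286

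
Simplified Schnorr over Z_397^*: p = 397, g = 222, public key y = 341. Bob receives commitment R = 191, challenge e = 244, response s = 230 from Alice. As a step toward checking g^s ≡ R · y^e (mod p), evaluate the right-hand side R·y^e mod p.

341^2 = 116281 ≡ 357
341^4 ≡ 357^2 = 127449 ≡ 12
341^8 ≡ 12^2 = 144
341^16 ≡ 144^2 = 20736 ≡ 92
341^32 ≡ 92^2 = 8464 ≡ 127
341^64 ≡ 127^2 = 16129 ≡ 249
341^128 ≡ 249^2 = 62001 ≡ 69
244 = 128 + 64 + 32 + 16 + 4, so 341^244 ≡ 69·249·127·92·12 ≡ 224 (mod 397)
R · y^e ≡ 191·224 = 42784 ≡ 305 (mod 397)

305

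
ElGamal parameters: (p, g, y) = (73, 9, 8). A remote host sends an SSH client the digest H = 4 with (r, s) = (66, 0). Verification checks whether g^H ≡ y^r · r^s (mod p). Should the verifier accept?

Left side g^H mod p:
9^4 mod 73 = 64
Right side y^r · r^s mod p:
8^66 mod 73 = 1
66^0 mod 73 = 1
1·1 = 1 ≡ 1 (mod 73)
64 ≠ 1, so verification fails.

reject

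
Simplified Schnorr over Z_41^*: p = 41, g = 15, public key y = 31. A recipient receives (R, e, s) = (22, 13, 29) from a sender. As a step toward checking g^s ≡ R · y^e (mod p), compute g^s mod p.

15^2 = 225 ≡ 20
15^4 ≡ 20^2 = 400 ≡ 31
15^8 ≡ 31^2 = 961 ≡ 18
15^16 ≡ 18^2 = 324 ≡ 37
29 = 16 + 8 + 4 + 1, so 15^29 ≡ 37·18·31·15 ≡ 17 (mod 41)

17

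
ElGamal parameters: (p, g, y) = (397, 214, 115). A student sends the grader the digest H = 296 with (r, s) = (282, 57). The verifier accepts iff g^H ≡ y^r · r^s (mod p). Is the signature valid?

invalid

Left side g^H mod p:
214^2 = 45796 ≡ 141
214^4 ≡ 141^2 = 19881 ≡ 31
214^8 ≡ 31^2 = 961 ≡ 167
214^16 ≡ 167^2 = 27889 ≡ 99
214^32 ≡ 99^2 = 9801 ≡ 273
214^64 ≡ 273^2 = 74529 ≡ 290
214^128 ≡ 290^2 = 84100 ≡ 333
214^256 ≡ 333^2 = 110889 ≡ 126
296 = 256 + 32 + 8, so 214^296 ≡ 126·273·167 ≡ 273 (mod 397)
Right side y^r · r^s mod p:
115^2 = 13225 ≡ 124
115^4 ≡ 124^2 = 15376 ≡ 290
115^8 ≡ 290^2 = 84100 ≡ 333
115^16 ≡ 333^2 = 110889 ≡ 126
115^32 ≡ 126^2 = 15876 ≡ 393
115^64 ≡ 393^2 = 154449 ≡ 16
115^128 ≡ 16^2 = 256
115^256 ≡ 256^2 = 65536 ≡ 31
282 = 256 + 16 + 8 + 2, so 115^282 ≡ 31·126·333·124 ≡ 141 (mod 397)
282^2 = 79524 ≡ 124
282^4 ≡ 124^2 = 15376 ≡ 290
282^8 ≡ 290^2 = 84100 ≡ 333
282^16 ≡ 333^2 = 110889 ≡ 126
282^32 ≡ 126^2 = 15876 ≡ 393
57 = 32 + 16 + 8 + 1, so 282^57 ≡ 393·126·333·282 ≡ 128 (mod 397)
141·128 = 18048 ≡ 183 (mod 397)
273 ≠ 183, so verification fails.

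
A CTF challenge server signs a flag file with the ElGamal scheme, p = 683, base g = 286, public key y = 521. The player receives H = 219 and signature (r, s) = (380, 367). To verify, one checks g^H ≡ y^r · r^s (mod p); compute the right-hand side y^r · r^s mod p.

521^380 mod 683 = 192
380^367 mod 683 = 107
y^r · r^s ≡ 192·107 = 20544 ≡ 54 (mod 683)

54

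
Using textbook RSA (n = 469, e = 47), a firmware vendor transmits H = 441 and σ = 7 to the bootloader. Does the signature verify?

σ^2 ≡ 7^2 = 49
σ^4 ≡ 49^2 = 2401 ≡ 56
σ^8 ≡ 56^2 = 3136 ≡ 322
σ^16 ≡ 322^2 = 103684 ≡ 35
σ^32 ≡ 35^2 = 1225 ≡ 287
47 = 32 + 8 + 4 + 2 + 1, so σ^47 ≡ 287·322·56·49·7 ≡ 28 (mod 469)
σ^47 mod 469 = 28, but H = 441.

does not verify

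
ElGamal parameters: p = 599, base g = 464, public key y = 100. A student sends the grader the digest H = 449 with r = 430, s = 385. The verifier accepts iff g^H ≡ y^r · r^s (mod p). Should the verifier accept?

Left side g^H mod p:
Squares mod 599: 464^1≡464, 464^2≡255, 464^4≡333, 464^8≡74, 464^16≡85, 464^32≡37, 464^64≡171, 464^128≡489, 464^256≡120
449 = 256 + 128 + 64 + 1, so 464^449 ≡ 120·489·171·464 ≡ 517 (mod 599)
Right side y^r · r^s mod p:
Squares mod 599: 100^1≡100, 100^2≡416, 100^4≡544, 100^8≡30, 100^16≡301, 100^32≡152, 100^64≡342, 100^128≡159, 100^256≡123
430 = 256 + 128 + 32 + 8 + 4 + 2, so 100^430 ≡ 123·159·152·30·544·416 ≡ 242 (mod 599)
Squares mod 599: 430^1≡430, 430^2≡408, 430^4≡541, 430^8≡369, 430^16≡188, 430^32≡3, 430^64≡9, 430^128≡81, 430^256≡571
385 = 256 + 128 + 1, so 430^385 ≡ 571·81·430 ≡ 531 (mod 599)
242·531 = 128502 ≡ 316 (mod 599)
517 ≠ 316, so verification fails.

reject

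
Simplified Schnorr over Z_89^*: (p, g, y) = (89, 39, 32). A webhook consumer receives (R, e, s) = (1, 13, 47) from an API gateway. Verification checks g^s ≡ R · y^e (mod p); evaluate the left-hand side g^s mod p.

45

39^2 = 1521 ≡ 8
39^4 ≡ 8^2 = 64
39^8 ≡ 64^2 = 4096 ≡ 2
39^16 ≡ 2^2 = 4
39^32 ≡ 4^2 = 16
47 = 32 + 8 + 4 + 2 + 1, so 39^47 ≡ 16·2·64·8·39 ≡ 45 (mod 89)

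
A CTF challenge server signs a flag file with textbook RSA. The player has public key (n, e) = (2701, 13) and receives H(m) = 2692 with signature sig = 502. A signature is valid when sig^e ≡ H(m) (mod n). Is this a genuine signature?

genuine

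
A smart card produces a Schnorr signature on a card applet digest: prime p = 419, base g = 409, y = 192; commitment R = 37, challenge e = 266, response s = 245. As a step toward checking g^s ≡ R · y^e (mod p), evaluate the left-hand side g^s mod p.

387

409^2 = 167281 ≡ 100
409^4 ≡ 100^2 = 10000 ≡ 363
409^8 ≡ 363^2 = 131769 ≡ 203
409^16 ≡ 203^2 = 41209 ≡ 147
409^32 ≡ 147^2 = 21609 ≡ 240
409^64 ≡ 240^2 = 57600 ≡ 197
409^128 ≡ 197^2 = 38809 ≡ 261
245 = 128 + 64 + 32 + 16 + 4 + 1, so 409^245 ≡ 261·197·240·147·363·409 ≡ 387 (mod 419)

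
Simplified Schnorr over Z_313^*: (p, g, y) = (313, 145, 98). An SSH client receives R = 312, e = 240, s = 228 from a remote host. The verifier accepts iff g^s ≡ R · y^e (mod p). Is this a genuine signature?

g^s mod p:
145^2 = 21025 ≡ 54
145^4 ≡ 54^2 = 2916 ≡ 99
145^8 ≡ 99^2 = 9801 ≡ 98
145^16 ≡ 98^2 = 9604 ≡ 214
145^32 ≡ 214^2 = 45796 ≡ 98
145^64 ≡ 98^2 = 9604 ≡ 214
145^128 ≡ 214^2 = 45796 ≡ 98
228 = 128 + 64 + 32 + 4, so 145^228 ≡ 98·214·98·99 ≡ 312 (mod 313)
R · y^e mod p:
98^2 = 9604 ≡ 214
98^4 ≡ 214^2 = 45796 ≡ 98
98^8 ≡ 98^2 = 9604 ≡ 214
98^16 ≡ 214^2 = 45796 ≡ 98
98^32 ≡ 98^2 = 9604 ≡ 214
98^64 ≡ 214^2 = 45796 ≡ 98
98^128 ≡ 98^2 = 9604 ≡ 214
240 = 128 + 64 + 32 + 16, so 98^240 ≡ 214·98·214·98 ≡ 1 (mod 313)
312·1 = 312 ≡ 312 (mod 313)
312 ≡ 312 (mod 313); signature holds.

genuine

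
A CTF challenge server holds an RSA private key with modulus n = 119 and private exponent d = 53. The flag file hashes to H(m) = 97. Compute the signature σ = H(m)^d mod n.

(H(m))^53 mod 119 = 20

20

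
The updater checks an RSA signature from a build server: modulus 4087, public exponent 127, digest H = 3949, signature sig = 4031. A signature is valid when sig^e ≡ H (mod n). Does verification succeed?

sig^127 mod 4087 = 3949
Since 3949 equals the digest 3949, verification succeeds.

passes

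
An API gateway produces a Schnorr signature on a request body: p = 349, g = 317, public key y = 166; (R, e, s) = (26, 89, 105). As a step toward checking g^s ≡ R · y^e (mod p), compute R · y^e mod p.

8

166^2 = 27556 ≡ 334
166^4 ≡ 334^2 = 111556 ≡ 225
166^8 ≡ 225^2 = 50625 ≡ 20
166^16 ≡ 20^2 = 400 ≡ 51
166^32 ≡ 51^2 = 2601 ≡ 158
166^64 ≡ 158^2 = 24964 ≡ 185
89 = 64 + 16 + 8 + 1, so 166^89 ≡ 185·51·20·166 ≡ 54 (mod 349)
R · y^e ≡ 26·54 = 1404 ≡ 8 (mod 349)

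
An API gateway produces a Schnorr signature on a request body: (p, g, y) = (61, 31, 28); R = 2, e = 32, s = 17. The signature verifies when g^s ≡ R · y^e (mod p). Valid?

g^s mod p:
31^2 = 961 ≡ 46
31^4 ≡ 46^2 = 2116 ≡ 42
31^8 ≡ 42^2 = 1764 ≡ 56
31^16 ≡ 56^2 = 3136 ≡ 25
17 = 16 + 1, so 31^17 ≡ 25·31 ≡ 43 (mod 61)
R · y^e mod p:
28^2 = 784 ≡ 52
28^4 ≡ 52^2 = 2704 ≡ 20
28^8 ≡ 20^2 = 400 ≡ 34
28^16 ≡ 34^2 = 1156 ≡ 58
28^32 ≡ 58^2 = 3364 ≡ 9
2·9 = 18 ≡ 18 (mod 61)
43 ≠ 18; the check fails.

no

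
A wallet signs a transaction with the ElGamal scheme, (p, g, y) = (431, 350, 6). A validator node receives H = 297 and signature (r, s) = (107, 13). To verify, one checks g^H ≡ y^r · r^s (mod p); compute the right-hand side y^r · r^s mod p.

303

6^2 = 36
6^4 ≡ 36^2 = 1296 ≡ 3
6^8 ≡ 3^2 = 9
6^16 ≡ 9^2 = 81
6^32 ≡ 81^2 = 6561 ≡ 96
6^64 ≡ 96^2 = 9216 ≡ 165
107 = 64 + 32 + 8 + 2 + 1, so 6^107 ≡ 165·96·9·36·6 ≡ 165 (mod 431)
107^2 = 11449 ≡ 243
107^4 ≡ 243^2 = 59049 ≡ 2
107^8 ≡ 2^2 = 4
13 = 8 + 4 + 1, so 107^13 ≡ 4·2·107 ≡ 425 (mod 431)
y^r · r^s ≡ 165·425 = 70125 ≡ 303 (mod 431)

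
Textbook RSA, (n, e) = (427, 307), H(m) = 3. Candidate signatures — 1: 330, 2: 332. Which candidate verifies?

Candidate 1: 330^307 mod 427 = 134
Candidate 2: 332^307 mod 427 = 3
  → matches H(m) = 3

2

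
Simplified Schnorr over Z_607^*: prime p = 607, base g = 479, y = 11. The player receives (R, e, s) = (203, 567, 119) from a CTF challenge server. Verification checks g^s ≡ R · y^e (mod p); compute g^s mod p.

280

479^2 = 229441 ≡ 602
479^4 ≡ 602^2 = 362404 ≡ 25
479^8 ≡ 25^2 = 625 ≡ 18
479^16 ≡ 18^2 = 324
479^32 ≡ 324^2 = 104976 ≡ 572
479^64 ≡ 572^2 = 327184 ≡ 11
119 = 64 + 32 + 16 + 4 + 2 + 1, so 479^119 ≡ 11·572·324·25·602·479 ≡ 280 (mod 607)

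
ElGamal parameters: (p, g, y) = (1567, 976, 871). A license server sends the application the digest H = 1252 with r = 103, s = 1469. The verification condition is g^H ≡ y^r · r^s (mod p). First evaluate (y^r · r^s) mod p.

871^2 = 758641 ≡ 213
871^4 ≡ 213^2 = 45369 ≡ 1493
871^8 ≡ 1493^2 = 2229049 ≡ 775
871^16 ≡ 775^2 = 600625 ≡ 464
871^32 ≡ 464^2 = 215296 ≡ 617
871^64 ≡ 617^2 = 380689 ≡ 1475
103 = 64 + 32 + 4 + 2 + 1, so 871^103 ≡ 1475·617·1493·213·871 ≡ 464 (mod 1567)
103^2 = 10609 ≡ 1207
103^4 ≡ 1207^2 = 1456849 ≡ 1106
103^8 ≡ 1106^2 = 1223236 ≡ 976
103^16 ≡ 976^2 = 952576 ≡ 1407
103^32 ≡ 1407^2 = 1979649 ≡ 528
103^64 ≡ 528^2 = 278784 ≡ 1425
103^128 ≡ 1425^2 = 2030625 ≡ 1360
103^256 ≡ 1360^2 = 1849600 ≡ 540
103^512 ≡ 540^2 = 291600 ≡ 138
103^1024 ≡ 138^2 = 19044 ≡ 240
1469 = 1024 + 256 + 128 + 32 + 16 + 8 + 4 + 1, so 103^1469 ≡ 240·540·1360·528·1407·976·1106·103 ≡ 138 (mod 1567)
y^r · r^s ≡ 464·138 = 64032 ≡ 1352 (mod 1567)

1352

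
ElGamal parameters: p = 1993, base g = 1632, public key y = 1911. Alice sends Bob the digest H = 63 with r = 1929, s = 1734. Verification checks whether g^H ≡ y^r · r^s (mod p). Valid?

yes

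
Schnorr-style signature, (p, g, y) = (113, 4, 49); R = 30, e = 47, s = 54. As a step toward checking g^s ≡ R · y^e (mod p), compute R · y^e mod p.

Squares mod 113: 49^1≡49, 49^2≡28, 49^4≡106, 49^8≡49, 49^16≡28, 49^32≡106
47 = 32 + 8 + 4 + 2 + 1, so 49^47 ≡ 106·49·106·28·49 ≡ 109 (mod 113)
R · y^e ≡ 30·109 = 3270 ≡ 106 (mod 113)

106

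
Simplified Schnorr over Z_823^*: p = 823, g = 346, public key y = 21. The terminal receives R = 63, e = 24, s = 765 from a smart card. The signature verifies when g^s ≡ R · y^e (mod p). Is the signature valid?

valid

g^s mod p:
Squares mod 823: 346^1≡346, 346^2≡381, 346^4≡313, 346^8≡32, 346^16≡201, 346^32≡74, 346^64≡538, 346^128≡571, 346^256≡133, 346^512≡406
765 = 512 + 128 + 64 + 32 + 16 + 8 + 4 + 1, so 346^765 ≡ 406·571·538·74·201·32·313·346 ≡ 88 (mod 823)
R · y^e mod p:
Squares mod 823: 21^1≡21, 21^2≡441, 21^4≡253, 21^8≡638, 21^16≡482
24 = 16 + 8, so 21^24 ≡ 482·638 ≡ 537 (mod 823)
63·537 = 33831 ≡ 88 (mod 823)
88 ≡ 88 (mod 823); signature holds.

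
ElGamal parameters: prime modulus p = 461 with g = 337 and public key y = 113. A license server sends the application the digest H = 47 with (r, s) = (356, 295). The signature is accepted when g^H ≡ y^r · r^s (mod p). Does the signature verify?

does not verify

Left side g^H mod p:
Squares mod 461: 337^1≡337, 337^2≡163, 337^4≡292, 337^8≡440, 337^16≡441, 337^32≡400
47 = 32 + 8 + 4 + 2 + 1, so 337^47 ≡ 400·440·292·163·337 ≡ 124 (mod 461)
Right side y^r · r^s mod p:
Squares mod 461: 113^1≡113, 113^2≡322, 113^4≡420, 113^8≡298, 113^16≡292, 113^32≡440, 113^64≡441, 113^128≡400, 113^256≡33
356 = 256 + 64 + 32 + 4, so 113^356 ≡ 33·441·440·420 ≡ 153 (mod 461)
Squares mod 461: 356^1≡356, 356^2≡422, 356^4≡138, 356^8≡143, 356^16≡165, 356^32≡26, 356^64≡215, 356^128≡125, 356^256≡412
295 = 256 + 32 + 4 + 2 + 1, so 356^295 ≡ 412·26·138·422·356 ≡ 14 (mod 461)
153·14 = 2142 ≡ 298 (mod 461)
124 ≠ 298, so verification fails.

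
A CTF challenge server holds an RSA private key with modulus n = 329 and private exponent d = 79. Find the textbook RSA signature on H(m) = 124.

19

Squares mod 329: (H(m))^1≡124, (H(m))^2≡242, (H(m))^4≡2, (H(m))^8≡4, (H(m))^16≡16, (H(m))^32≡256, (H(m))^64≡65
79 = 64 + 8 + 4 + 2 + 1, so (H(m))^79 ≡ 65·4·2·242·124 ≡ 19 (mod 329)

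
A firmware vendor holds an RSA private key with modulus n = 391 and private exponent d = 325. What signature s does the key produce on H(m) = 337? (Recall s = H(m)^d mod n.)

148

(H(m))^2 ≡ 337^2 = 113569 ≡ 179
(H(m))^4 ≡ 179^2 = 32041 ≡ 370
(H(m))^8 ≡ 370^2 = 136900 ≡ 50
(H(m))^16 ≡ 50^2 = 2500 ≡ 154
(H(m))^32 ≡ 154^2 = 23716 ≡ 256
(H(m))^64 ≡ 256^2 = 65536 ≡ 239
(H(m))^128 ≡ 239^2 = 57121 ≡ 35
(H(m))^256 ≡ 35^2 = 1225 ≡ 52
325 = 256 + 64 + 4 + 1, so (H(m))^325 ≡ 52·239·370·337 ≡ 148 (mod 391)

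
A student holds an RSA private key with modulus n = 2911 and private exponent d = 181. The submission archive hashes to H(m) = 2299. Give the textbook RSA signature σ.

(H(m))^2 ≡ 2299^2 = 5285401 ≡ 1936
(H(m))^4 ≡ 1936^2 = 3748096 ≡ 1639
(H(m))^8 ≡ 1639^2 = 2686321 ≡ 2379
(H(m))^16 ≡ 2379^2 = 5659641 ≡ 657
(H(m))^32 ≡ 657^2 = 431649 ≡ 821
(H(m))^64 ≡ 821^2 = 674041 ≡ 1600
(H(m))^128 ≡ 1600^2 = 2560000 ≡ 1231
181 = 128 + 32 + 16 + 4 + 1, so (H(m))^181 ≡ 1231·821·657·1639·2299 ≡ 2457 (mod 2911)

2457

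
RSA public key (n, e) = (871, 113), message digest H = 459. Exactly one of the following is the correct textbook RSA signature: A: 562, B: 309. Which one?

Candidate A: 562^2 = 315844 ≡ 542; 562^4 ≡ 542^2 = 293764 ≡ 237; 562^8 ≡ 237^2 = 56169 ≡ 425; 562^16 ≡ 425^2 = 180625 ≡ 328; 562^32 ≡ 328^2 = 107584 ≡ 451; 562^64 ≡ 451^2 = 203401 ≡ 458; 113 = 64 + 32 + 16 + 1, so 562^113 ≡ 458·451·328·562 ≡ 412 (mod 871)
Candidate B: 309^2 = 95481 ≡ 542; 309^4 ≡ 542^2 = 293764 ≡ 237; 309^8 ≡ 237^2 = 56169 ≡ 425; 309^16 ≡ 425^2 = 180625 ≡ 328; 309^32 ≡ 328^2 = 107584 ≡ 451; 309^64 ≡ 451^2 = 203401 ≡ 458; 113 = 64 + 32 + 16 + 1, so 309^113 ≡ 458·451·328·309 ≡ 459 (mod 871)
  → matches H = 459

B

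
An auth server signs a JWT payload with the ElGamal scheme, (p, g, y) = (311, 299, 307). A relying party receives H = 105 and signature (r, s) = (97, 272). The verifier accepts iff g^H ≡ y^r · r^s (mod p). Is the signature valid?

valid

Left side g^H mod p:
299^2 = 89401 ≡ 144
299^4 ≡ 144^2 = 20736 ≡ 210
299^8 ≡ 210^2 = 44100 ≡ 249
299^16 ≡ 249^2 = 62001 ≡ 112
299^32 ≡ 112^2 = 12544 ≡ 104
299^64 ≡ 104^2 = 10816 ≡ 242
105 = 64 + 32 + 8 + 1, so 299^105 ≡ 242·104·249·299 ≡ 304 (mod 311)
Right side y^r · r^s mod p:
307^2 = 94249 ≡ 16
307^4 ≡ 16^2 = 256
307^8 ≡ 256^2 = 65536 ≡ 226
307^16 ≡ 226^2 = 51076 ≡ 72
307^32 ≡ 72^2 = 5184 ≡ 208
307^64 ≡ 208^2 = 43264 ≡ 35
97 = 64 + 32 + 1, so 307^97 ≡ 35·208·307 ≡ 114 (mod 311)
97^2 = 9409 ≡ 79
97^4 ≡ 79^2 = 6241 ≡ 21
97^8 ≡ 21^2 = 441 ≡ 130
97^16 ≡ 130^2 = 16900 ≡ 106
97^32 ≡ 106^2 = 11236 ≡ 40
97^64 ≡ 40^2 = 1600 ≡ 45
97^128 ≡ 45^2 = 2025 ≡ 159
97^256 ≡ 159^2 = 25281 ≡ 90
272 = 256 + 16, so 97^272 ≡ 90·106 ≡ 210 (mod 311)
114·210 = 23940 ≡ 304 (mod 311)
304 ≡ 304 (mod 311), so the signature is genuine.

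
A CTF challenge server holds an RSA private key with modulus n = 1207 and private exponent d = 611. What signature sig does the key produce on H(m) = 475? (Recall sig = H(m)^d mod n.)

(H(m))^611 mod 1207 = 645

645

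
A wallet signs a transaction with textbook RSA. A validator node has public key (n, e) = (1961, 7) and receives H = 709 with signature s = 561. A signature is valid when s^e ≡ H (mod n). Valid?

s^7 mod 1961 = 1252
s^7 mod 1961 = 1252, but H = 709.

no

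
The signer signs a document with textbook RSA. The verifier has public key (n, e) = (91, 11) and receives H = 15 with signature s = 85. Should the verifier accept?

accept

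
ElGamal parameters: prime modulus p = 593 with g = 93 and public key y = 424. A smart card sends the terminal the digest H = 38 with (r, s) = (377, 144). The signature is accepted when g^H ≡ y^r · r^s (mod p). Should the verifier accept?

accept

Left side g^H mod p:
93^38 mod 593 = 83
Right side y^r · r^s mod p:
424^377 mod 593 = 261
377^144 mod 593 = 148
261·148 = 38628 ≡ 83 (mod 593)
83 ≡ 83 (mod 593), so the signature is genuine.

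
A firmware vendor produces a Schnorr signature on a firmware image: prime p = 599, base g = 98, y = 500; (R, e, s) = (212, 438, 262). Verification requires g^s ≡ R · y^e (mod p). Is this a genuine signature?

genuine

g^s mod p:
98^262 mod 599 = 360
R · y^e mod p:
500^438 mod 599 = 13
212·13 = 2756 ≡ 360 (mod 599)
360 ≡ 360 (mod 599); signature holds.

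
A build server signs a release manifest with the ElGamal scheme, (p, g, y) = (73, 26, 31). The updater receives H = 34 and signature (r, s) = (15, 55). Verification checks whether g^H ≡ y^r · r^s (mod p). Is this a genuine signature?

Left side g^H mod p:
26^2 = 676 ≡ 19
26^4 ≡ 19^2 = 361 ≡ 69
26^8 ≡ 69^2 = 4761 ≡ 16
26^16 ≡ 16^2 = 256 ≡ 37
26^32 ≡ 37^2 = 1369 ≡ 55
34 = 32 + 2, so 26^34 ≡ 55·19 ≡ 23 (mod 73)
Right side y^r · r^s mod p:
31^2 = 961 ≡ 12
31^4 ≡ 12^2 = 144 ≡ 71
31^8 ≡ 71^2 = 5041 ≡ 4
15 = 8 + 4 + 2 + 1, so 31^15 ≡ 4·71·12·31 ≡ 17 (mod 73)
15^2 = 225 ≡ 6
15^4 ≡ 6^2 = 36
15^8 ≡ 36^2 = 1296 ≡ 55
15^16 ≡ 55^2 = 3025 ≡ 32
15^32 ≡ 32^2 = 1024 ≡ 2
55 = 32 + 16 + 4 + 2 + 1, so 15^55 ≡ 2·32·36·6·15 ≡ 40 (mod 73)
17·40 = 680 ≡ 23 (mod 73)
23 ≡ 23 (mod 73), so the signature is genuine.

genuine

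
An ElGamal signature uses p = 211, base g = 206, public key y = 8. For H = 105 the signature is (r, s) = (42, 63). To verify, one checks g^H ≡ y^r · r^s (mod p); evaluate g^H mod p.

210

Squares mod 211: 206^1≡206, 206^2≡25, 206^4≡203, 206^8≡64, 206^16≡87, 206^32≡184, 206^64≡96
105 = 64 + 32 + 8 + 1, so 206^105 ≡ 96·184·64·206 ≡ 210 (mod 211)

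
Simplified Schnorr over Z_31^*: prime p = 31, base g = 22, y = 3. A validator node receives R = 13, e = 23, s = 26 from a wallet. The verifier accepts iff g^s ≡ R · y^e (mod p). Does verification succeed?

fails

g^s mod p:
22^2 = 484 ≡ 19
22^4 ≡ 19^2 = 361 ≡ 20
22^8 ≡ 20^2 = 400 ≡ 28
22^16 ≡ 28^2 = 784 ≡ 9
26 = 16 + 8 + 2, so 22^26 ≡ 9·28·19 ≡ 14 (mod 31)
R · y^e mod p:
3^2 = 9
3^4 ≡ 9^2 = 81 ≡ 19
3^8 ≡ 19^2 = 361 ≡ 20
3^16 ≡ 20^2 = 400 ≡ 28
23 = 16 + 4 + 2 + 1, so 3^23 ≡ 28·19·9·3 ≡ 11 (mod 31)
13·11 = 143 ≡ 19 (mod 31)
14 ≠ 19; the check fails.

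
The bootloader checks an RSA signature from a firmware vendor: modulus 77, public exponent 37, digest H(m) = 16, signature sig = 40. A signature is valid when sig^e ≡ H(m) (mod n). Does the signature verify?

sig^2 ≡ 40^2 = 1600 ≡ 60
sig^4 ≡ 60^2 = 3600 ≡ 58
sig^8 ≡ 58^2 = 3364 ≡ 53
sig^16 ≡ 53^2 = 2809 ≡ 37
sig^32 ≡ 37^2 = 1369 ≡ 60
37 = 32 + 4 + 1, so sig^37 ≡ 60·58·40 ≡ 61 (mod 77)
61 ≠ 16, so verification fails.

does not verify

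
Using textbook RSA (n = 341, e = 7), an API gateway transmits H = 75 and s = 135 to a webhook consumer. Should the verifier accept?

accept

Squares mod 341: s^1≡135, s^2≡152, s^4≡257
7 = 4 + 2 + 1, so s^7 ≡ 257·152·135 ≡ 75 (mod 341)
75 = H, so the signature checks out.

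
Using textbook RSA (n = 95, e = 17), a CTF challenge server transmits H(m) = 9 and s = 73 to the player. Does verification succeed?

Squares mod 95: s^1≡73, s^2≡9, s^4≡81, s^8≡6, s^16≡36
17 = 16 + 1, so s^17 ≡ 36·73 ≡ 63 (mod 95)
63 ≠ 9, so verification fails.

fails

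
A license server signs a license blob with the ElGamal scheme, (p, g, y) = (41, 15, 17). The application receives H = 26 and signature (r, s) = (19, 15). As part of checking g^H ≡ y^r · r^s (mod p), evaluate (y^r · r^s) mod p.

17^2 = 289 ≡ 2
17^4 ≡ 2^2 = 4
17^8 ≡ 4^2 = 16
17^16 ≡ 16^2 = 256 ≡ 10
19 = 16 + 2 + 1, so 17^19 ≡ 10·2·17 ≡ 12 (mod 41)
19^2 = 361 ≡ 33
19^4 ≡ 33^2 = 1089 ≡ 23
19^8 ≡ 23^2 = 529 ≡ 37
15 = 8 + 4 + 2 + 1, so 19^15 ≡ 37·23·33·19 ≡ 3 (mod 41)
y^r · r^s ≡ 12·3 = 36 ≡ 36 (mod 41)

36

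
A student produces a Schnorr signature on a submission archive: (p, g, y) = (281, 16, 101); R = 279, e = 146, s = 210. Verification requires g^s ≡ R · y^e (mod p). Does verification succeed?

g^s mod p:
16^2 = 256
16^4 ≡ 256^2 = 65536 ≡ 63
16^8 ≡ 63^2 = 3969 ≡ 35
16^16 ≡ 35^2 = 1225 ≡ 101
16^32 ≡ 101^2 = 10201 ≡ 85
16^64 ≡ 85^2 = 7225 ≡ 200
16^128 ≡ 200^2 = 40000 ≡ 98
210 = 128 + 64 + 16 + 2, so 16^210 ≡ 98·200·101·256 ≡ 1 (mod 281)
R · y^e mod p:
101^2 = 10201 ≡ 85
101^4 ≡ 85^2 = 7225 ≡ 200
101^8 ≡ 200^2 = 40000 ≡ 98
101^16 ≡ 98^2 = 9604 ≡ 50
101^32 ≡ 50^2 = 2500 ≡ 252
101^64 ≡ 252^2 = 63504 ≡ 279
101^128 ≡ 279^2 = 77841 ≡ 4
146 = 128 + 16 + 2, so 101^146 ≡ 4·50·85 ≡ 140 (mod 281)
279·140 = 39060 ≡ 1 (mod 281)
1 ≡ 1 (mod 281); signature holds.

passes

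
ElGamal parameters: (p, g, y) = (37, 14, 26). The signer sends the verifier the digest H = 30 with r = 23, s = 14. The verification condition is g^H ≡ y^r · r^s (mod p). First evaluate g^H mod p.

36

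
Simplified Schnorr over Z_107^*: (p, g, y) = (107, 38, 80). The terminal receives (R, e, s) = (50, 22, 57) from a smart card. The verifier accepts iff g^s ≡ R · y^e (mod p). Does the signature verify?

g^s mod p:
Squares mod 107: 38^1≡38, 38^2≡53, 38^4≡27, 38^8≡87, 38^16≡79, 38^32≡35
57 = 32 + 16 + 8 + 1, so 38^57 ≡ 35·79·87·38 ≡ 80 (mod 107)
R · y^e mod p:
Squares mod 107: 80^1≡80, 80^2≡87, 80^4≡79, 80^8≡35, 80^16≡48
22 = 16 + 4 + 2, so 80^22 ≡ 48·79·87 ≡ 23 (mod 107)
50·23 = 1150 ≡ 80 (mod 107)
80 ≡ 80 (mod 107); signature holds.

verifies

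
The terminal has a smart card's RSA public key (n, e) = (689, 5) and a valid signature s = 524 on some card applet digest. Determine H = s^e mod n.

s^2 ≡ 524^2 = 274576 ≡ 354
s^4 ≡ 354^2 = 125316 ≡ 607
5 = 4 + 1, so s^5 ≡ 607·524 ≡ 439 (mod 689)

439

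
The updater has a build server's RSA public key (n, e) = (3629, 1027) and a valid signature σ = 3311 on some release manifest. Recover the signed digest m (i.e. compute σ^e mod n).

100

Squares mod 3629: σ^1≡3311, σ^2≡3141, σ^4≡2259, σ^8≡707, σ^16≡2676, σ^32≡959, σ^64≡1544, σ^128≡3312, σ^256≡2506, σ^512≡1866, σ^1024≡1745
1027 = 1024 + 2 + 1, so σ^1027 ≡ 1745·3141·3311 ≡ 100 (mod 3629)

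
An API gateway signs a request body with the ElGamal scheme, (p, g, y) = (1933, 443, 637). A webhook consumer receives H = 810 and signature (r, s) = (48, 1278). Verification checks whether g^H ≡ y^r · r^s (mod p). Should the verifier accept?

accept

Left side g^H mod p:
443^2 = 196249 ≡ 1016
443^4 ≡ 1016^2 = 1032256 ≡ 34
443^8 ≡ 34^2 = 1156
443^16 ≡ 1156^2 = 1336336 ≡ 633
443^32 ≡ 633^2 = 400689 ≡ 558
443^64 ≡ 558^2 = 311364 ≡ 151
443^128 ≡ 151^2 = 22801 ≡ 1538
443^256 ≡ 1538^2 = 2365444 ≡ 1385
443^512 ≡ 1385^2 = 1918225 ≡ 689
810 = 512 + 256 + 32 + 8 + 2, so 443^810 ≡ 689·1385·558·1156·1016 ≡ 402 (mod 1933)
Right side y^r · r^s mod p:
637^2 = 405769 ≡ 1772
637^4 ≡ 1772^2 = 3139984 ≡ 792
637^8 ≡ 792^2 = 627264 ≡ 972
637^16 ≡ 972^2 = 944784 ≡ 1480
637^32 ≡ 1480^2 = 2190400 ≡ 311
48 = 32 + 16, so 637^48 ≡ 311·1480 ≡ 226 (mod 1933)
48^2 = 2304 ≡ 371
48^4 ≡ 371^2 = 137641 ≡ 398
48^8 ≡ 398^2 = 158404 ≡ 1831
48^16 ≡ 1831^2 = 3352561 ≡ 739
48^32 ≡ 739^2 = 546121 ≡ 1015
48^64 ≡ 1015^2 = 1030225 ≡ 1869
48^128 ≡ 1869^2 = 3493161 ≡ 230
48^256 ≡ 230^2 = 52900 ≡ 709
48^512 ≡ 709^2 = 502681 ≡ 101
48^1024 ≡ 101^2 = 10201 ≡ 536
1278 = 1024 + 128 + 64 + 32 + 16 + 8 + 4 + 2, so 48^1278 ≡ 536·230·1869·1015·739·1831·398·371 ≡ 1165 (mod 1933)
226·1165 = 263290 ≡ 402 (mod 1933)
402 ≡ 402 (mod 1933), so the signature is genuine.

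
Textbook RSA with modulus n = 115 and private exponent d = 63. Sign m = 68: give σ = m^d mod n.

m^2 ≡ 68^2 = 4624 ≡ 24
m^4 ≡ 24^2 = 576 ≡ 1
m^8 ≡ 1^2 = 1
m^16 ≡ 1^2 = 1
m^32 ≡ 1^2 = 1
63 = 32 + 16 + 8 + 4 + 2 + 1, so m^63 ≡ 1·1·1·1·24·68 ≡ 22 (mod 115)

22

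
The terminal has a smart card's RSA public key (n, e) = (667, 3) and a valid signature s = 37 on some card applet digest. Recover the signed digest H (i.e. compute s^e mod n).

s^3 mod 667 = 628

628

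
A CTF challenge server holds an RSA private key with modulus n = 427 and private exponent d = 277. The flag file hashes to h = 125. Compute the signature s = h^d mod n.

Squares mod 427: h^1≡125, h^2≡253, h^4≡386, h^8≡400, h^16≡302, h^32≡253, h^64≡386, h^128≡400, h^256≡302
277 = 256 + 16 + 4 + 1, so h^277 ≡ 302·302·386·125 ≡ 174 (mod 427)

174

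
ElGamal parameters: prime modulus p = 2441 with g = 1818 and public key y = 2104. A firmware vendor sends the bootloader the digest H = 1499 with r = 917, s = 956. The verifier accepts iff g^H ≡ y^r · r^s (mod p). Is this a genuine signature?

Left side g^H mod p:
Squares mod 2441: 1818^1≡1818, 1818^2≡10, 1818^4≡100, 1818^8≡236, 1818^16≡1994, 1818^32≡2088, 1818^64≡118, 1818^128≡1719, 1818^256≡1351, 1818^512≡1774, 1818^1024≡627
1499 = 1024 + 256 + 128 + 64 + 16 + 8 + 2 + 1, so 1818^1499 ≡ 627·1351·1719·118·1994·236·10·1818 ≡ 1394 (mod 2441)
Right side y^r · r^s mod p:
Squares mod 2441: 2104^1≡2104, 2104^2≡1283, 2104^4≡855, 2104^8≡1166, 2104^16≡2360, 2104^32≡1679, 2104^64≡2127, 2104^128≡956, 2104^256≡1002, 2104^512≡753
917 = 512 + 256 + 128 + 16 + 4 + 1, so 2104^917 ≡ 753·1002·956·2360·855·2104 ≡ 1283 (mod 2441)
Squares mod 2441: 917^1≡917, 917^2≡1185, 917^4≡650, 917^8≡207, 917^16≡1352, 917^32≡2036, 917^64≡478, 917^128≡1471, 917^256≡1115, 917^512≡756
956 = 512 + 256 + 128 + 32 + 16 + 8 + 4, so 917^956 ≡ 756·1115·1471·2036·1352·207·650 ≡ 159 (mod 2441)
1283·159 = 203997 ≡ 1394 (mod 2441)
1394 ≡ 1394 (mod 2441), so the signature is genuine.

genuine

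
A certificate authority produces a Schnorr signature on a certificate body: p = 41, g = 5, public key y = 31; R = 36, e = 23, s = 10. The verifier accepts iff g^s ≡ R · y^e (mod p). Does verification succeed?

g^s mod p:
Squares mod 41: 5^1≡5, 5^2≡25, 5^4≡10, 5^8≡18
10 = 8 + 2, so 5^10 ≡ 18·25 ≡ 40 (mod 41)
R · y^e mod p:
Squares mod 41: 31^1≡31, 31^2≡18, 31^4≡37, 31^8≡16, 31^16≡10
23 = 16 + 4 + 2 + 1, so 31^23 ≡ 10·37·18·31 ≡ 25 (mod 41)
36·25 = 900 ≡ 39 (mod 41)
40 ≠ 39; the check fails.

fails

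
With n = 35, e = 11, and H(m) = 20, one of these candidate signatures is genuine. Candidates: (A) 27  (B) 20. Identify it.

B

Candidate A: 27^2 = 729 ≡ 29; 27^4 ≡ 29^2 = 841 ≡ 1; 27^8 ≡ 1^2 = 1; 11 = 8 + 2 + 1, so 27^11 ≡ 1·29·27 ≡ 13 (mod 35)
Candidate B: 20^2 = 400 ≡ 15; 20^4 ≡ 15^2 = 225 ≡ 15; 20^8 ≡ 15^2 = 225 ≡ 15; 11 = 8 + 2 + 1, so 20^11 ≡ 15·15·20 ≡ 20 (mod 35)
  → matches H(m) = 20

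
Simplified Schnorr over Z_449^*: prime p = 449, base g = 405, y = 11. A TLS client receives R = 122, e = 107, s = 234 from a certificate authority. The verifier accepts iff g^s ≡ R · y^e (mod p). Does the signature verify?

does not verify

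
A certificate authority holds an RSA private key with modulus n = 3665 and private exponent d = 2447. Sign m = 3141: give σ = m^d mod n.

Squares mod 3665: m^1≡3141, m^2≡3366, m^4≡1441, m^8≡2091, m^16≡3601, m^32≡431, m^64≡2511, m^128≡1321, m^256≡501, m^512≡1781, m^1024≡1736, m^2048≡1066
2447 = 2048 + 256 + 128 + 8 + 4 + 2 + 1, so m^2447 ≡ 1066·501·1321·2091·1441·3366·3141 ≡ 2451 (mod 3665)

2451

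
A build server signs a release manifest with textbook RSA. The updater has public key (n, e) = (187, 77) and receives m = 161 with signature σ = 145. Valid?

σ^2 ≡ 145^2 = 21025 ≡ 81
σ^4 ≡ 81^2 = 6561 ≡ 16
σ^8 ≡ 16^2 = 256 ≡ 69
σ^16 ≡ 69^2 = 4761 ≡ 86
σ^32 ≡ 86^2 = 7396 ≡ 103
σ^64 ≡ 103^2 = 10609 ≡ 137
77 = 64 + 8 + 4 + 1, so σ^77 ≡ 137·69·16·145 ≡ 161 (mod 187)
σ^77 mod 187 = 161 matches m.

yes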